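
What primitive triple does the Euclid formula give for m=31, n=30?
(61, 1860, 1861)

Euclid's formula: a = m² - n², b = 2mn, c = m² + n²
m = 31, n = 30
a = 31² - 30² = 961 - 900 = 61
b = 2 × 31 × 30 = 1860
c = 31² + 30² = 961 + 900 = 1861
Verification: 61² + 1860² = 3721 + 3459600 = 3463321 = 1861² ✓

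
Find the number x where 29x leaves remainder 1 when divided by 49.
22

gcd(29, 49) = 1, so the inverse exists.
Extended Euclidean algorithm on (49, 29):
49 = 1 × 29 + 20  ⟹  20 = (1)·49 + (-1)·29
29 = 1 × 20 + 9  ⟹  9 = (-1)·49 + (2)·29
20 = 2 × 9 + 2  ⟹  2 = (3)·49 + (-5)·29
9 = 4 × 2 + 1  ⟹  1 = (-13)·49 + (22)·29
So (22)·29 ≡ 1 (mod 49), i.e. 29^(-1) ≡ 22 (mod 49).
Check: 29 × 22 = 638 ≡ 1 (mod 49)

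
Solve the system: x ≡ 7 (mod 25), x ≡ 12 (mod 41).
832

Using Chinese Remainder Theorem:
M = 25 × 41 = 1025
M1 = 41, M2 = 25
y1 = 41^(-1) mod 25 = 11
y2 = 25^(-1) mod 41 = 23
x = (7×41×11 + 12×25×23) mod 1025 = 832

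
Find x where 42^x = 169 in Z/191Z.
104

Baby-step giant-step with step n = ⌈√191⌉ = 14.
Baby steps 42^j mod 191 (j:value) for j=0..13: 0:1, 1:42, 2:45, 3:171, 4:115, 5:55, 6:18, 7:183, 8:46, 9:22, 10:160, 11:35, 12:133, 13:47.
Giant-step multiplier: 42^(-14) ≡ 42^(190-14) = 42^176 ≡ 3 (mod 191).
Giant steps γ_i = 169·3^i mod 191: γ_0=169, γ_1=125, γ_2=184, γ_3=170, γ_4=128, γ_5=2, γ_6=6, γ_7=18 (in table at j=6).
x = i·n + j = 7·14 + 6 = 104.
Check: 42^104 ≡ 169 (mod 191).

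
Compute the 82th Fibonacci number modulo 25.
16

Matrix identity: Q^n = [[F_(n+1), F_n], [F_n, F_(n-1)]] with Q = [[1,1],[1,0]].
n = 82 = 1010010₂. Square-and-multiply, entries mod 25:
Q^1 = [[1,1],[1,0]]
Q^2 = (Q^1)² = [[2,1],[1,1]]
Q^5 = (Q^2)²·Q = [[8,5],[5,3]]
Q^10 = (Q^5)² = [[14,5],[5,9]]
Q^20 = (Q^10)² = [[21,15],[15,6]]
Q^41 = (Q^20)²·Q = [[21,16],[16,5]]
Q^82 = (Q^41)² = [[22,16],[16,6]]
F_82 mod 25 = Q^82[0][1] = 16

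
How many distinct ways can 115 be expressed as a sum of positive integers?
1064144451

p(n) counts ways to write n as a sum of positive integers (order ignored).
Euler's pentagonal recurrence: p(k) = p(k-1) + p(k-2) - p(k-5) - p(k-7) + p(k-12) + p(k-15) - ... (offsets j(3j∓1)/2, signs ++--, p(0)=1, p(<0)=0).
DP table for k = 0..114: p(0)=1, p(1)=1, p(2)=2, p(3)=3, p(4)=5, p(5)=7, p(6)=11, p(7)=15, p(8)=22, p(9)=30, p(10)=42, p(11)=56, p(12)=77, p(13)=101, p(14)=135, p(15)=176, p(16)=231, p(17)=297, p(18)=385, p(19)=490, p(20)=627, p(21)=792, p(22)=1002, p(23)=1255, p(24)=1575, p(25)=1958, p(26)=2436, p(27)=3010, p(28)=3718, p(29)=4565, p(30)=5604, p(31)=6842, p(32)=8349, p(33)=10143, p(34)=12310, p(35)=14883, p(36)=17977, p(37)=21637, p(38)=26015, p(39)=31185, p(40)=37338, p(41)=44583, p(42)=53174, p(43)=63261, p(44)=75175, p(45)=89134, p(46)=105558, p(47)=124754, p(48)=147273, p(49)=173525, p(50)=204226, p(51)=239943, p(52)=281589, p(53)=329931, p(54)=386155, p(55)=451276, p(56)=526823, p(57)=614154, p(58)=715220, p(59)=831820, p(60)=966467, p(61)=1121505, p(62)=1300156, p(63)=1505499, p(64)=1741630, p(65)=2012558, p(66)=2323520, p(67)=2679689, p(68)=3087735, p(69)=3554345, p(70)=4087968, p(71)=4697205, p(72)=5392783, p(73)=6185689, p(74)=7089500, p(75)=8118264, p(76)=9289091, p(77)=10619863, p(78)=12132164, p(79)=13848650, p(80)=15796476, p(81)=18004327, p(82)=20506255, p(83)=23338469, p(84)=26543660, p(85)=30167357, p(86)=34262962, p(87)=38887673, p(88)=44108109, p(89)=49995925, p(90)=56634173, p(91)=64112359, p(92)=72533807, p(93)=82010177, p(94)=92669720, p(95)=104651419, p(96)=118114304, p(97)=133230930, p(98)=150198136, p(99)=169229875, p(100)=190569292, p(101)=214481126, p(102)=241265379, p(103)=271248950, p(104)=304801365, p(105)=342325709, p(106)=384276336, p(107)=431149389, p(108)=483502844, p(109)=541946240, p(110)=607163746, p(111)=679903203, p(112)=761002156, p(113)=851376628, p(114)=952050665.
Final step: p(115) = p(114) + p(113) - p(110) - p(108) + p(103) + p(100) - p(93) - p(89) + p(80) + p(75) - p(64) - p(58) + p(45) + p(38) - p(23) - p(15)
= 952050665 + 851376628 - 607163746 - 483502844 + 271248950 + 190569292 - 82010177 - 49995925 + 15796476 + 8118264 - 1741630 - 715220 + 89134 + 26015 - 1255 - 176
= 1064144451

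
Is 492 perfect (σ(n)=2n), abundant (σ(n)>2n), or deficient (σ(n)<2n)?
abundant

Proper divisors of 492: sum = 1 + 2 + 3 + 4 + 6 + 12 + 41 + 82 + 123 + 164 + 246 = 684
Since 684 > 492, 492 is abundant.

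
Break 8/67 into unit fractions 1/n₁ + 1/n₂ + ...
1/9 + 1/121 + 1/36482 + 1/2661836166

Greedy algorithm:
8/67: ceiling(67/8) = 9, use 1/9
5/603: ceiling(603/5) = 121, use 1/121
2/72963: ceiling(72963/2) = 36482, use 1/36482
1/2661836166: ceiling(2661836166/1) = 2661836166, use 1/2661836166
Result: 8/67 = 1/9 + 1/121 + 1/36482 + 1/2661836166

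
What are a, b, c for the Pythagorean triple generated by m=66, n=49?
(1955, 6468, 6757)

Euclid's formula: a = m² - n², b = 2mn, c = m² + n²
m = 66, n = 49
a = 66² - 49² = 4356 - 2401 = 1955
b = 2 × 66 × 49 = 6468
c = 66² + 49² = 4356 + 2401 = 6757
Verification: 1955² + 6468² = 3822025 + 41835024 = 45657049 = 6757² ✓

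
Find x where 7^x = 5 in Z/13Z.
3

Baby-step giant-step with step n = ⌈√13⌉ = 4.
Baby steps 7^j mod 13 (j:value) for j=0..3: 0:1, 1:7, 2:10, 3:5.
h = 5 is already in the table at j=3, so x = 3.
Check: 7^3 ≡ 5 (mod 13).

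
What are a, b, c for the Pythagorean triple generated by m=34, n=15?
(931, 1020, 1381)

Euclid's formula: a = m² - n², b = 2mn, c = m² + n²
m = 34, n = 15
a = 34² - 15² = 1156 - 225 = 931
b = 2 × 34 × 15 = 1020
c = 34² + 15² = 1156 + 225 = 1381
Verification: 931² + 1020² = 866761 + 1040400 = 1907161 = 1381² ✓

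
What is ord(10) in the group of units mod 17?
16

17 is prime, so ord(10) divides φ(17) = 16.
Divisors of 16: 1, 2, 4, 8, 16.
Repeated squaring: 10^1 ≡ 10, 10^2 ≡ 15, 10^4 ≡ 4, 10^8 ≡ 16, 10^16 ≡ 1 (mod 17).
Test 10^d mod 17 for each divisor d in increasing order:
10^1 ≡ 10
10^2 ≡ 15
10^4 ≡ 4
10^8 ≡ 16
10^16 ≡ 1  ← first divisor giving 1
The order is 16.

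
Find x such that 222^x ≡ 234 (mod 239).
53

Baby-step giant-step with step n = ⌈√239⌉ = 16.
Baby steps 222^j mod 239 (j:value) for j=0..15: 0:1, 1:222, 2:50, 3:106, 4:110, 5:42, 6:3, 7:188, 8:150, 9:79, 10:91, 11:126, 12:9, 13:86, 14:211, 15:237.
Giant-step multiplier: 222^(-16) ≡ 222^(238-16) = 222^222 ≡ 232 (mod 239).
Giant steps γ_i = 234·232^i mod 239: γ_0=234, γ_1=35, γ_2=233, γ_3=42 (in table at j=5).
x = i·n + j = 3·16 + 5 = 53.
Check: 222^53 ≡ 234 (mod 239).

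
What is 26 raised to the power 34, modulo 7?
2

Repeated squaring. Binary of 34 = 100010.
26^1 ≡ 5 (mod 7); 26^2 ≡ 4 (mod 7); 26^4 ≡ 2 (mod 7); 26^8 ≡ 4 (mod 7); 26^16 ≡ 2 (mod 7); 26^32 ≡ 4 (mod 7)
26^34 = 26^2 × 26^32 ≡ 2 (mod 7)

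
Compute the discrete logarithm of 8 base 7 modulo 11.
9

Baby-step giant-step with step n = ⌈√11⌉ = 4.
Baby steps 7^j mod 11 (j:value) for j=0..3: 0:1, 1:7, 2:5, 3:2.
Giant-step multiplier: 7^(-4) ≡ 7^(10-4) = 7^6 ≡ 4 (mod 11).
Giant steps γ_i = 8·4^i mod 11: γ_0=8, γ_1=10, γ_2=7 (in table at j=1).
x = i·n + j = 2·4 + 1 = 9.
Check: 7^9 ≡ 8 (mod 11).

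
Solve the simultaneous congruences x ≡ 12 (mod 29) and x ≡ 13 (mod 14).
41

Using Chinese Remainder Theorem:
M = 29 × 14 = 406
M1 = 14, M2 = 29
y1 = 14^(-1) mod 29 = 27
y2 = 29^(-1) mod 14 = 1
x = (12×14×27 + 13×29×1) mod 406 = 41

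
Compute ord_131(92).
26

131 is prime, so ord(92) divides φ(131) = 130.
Divisors of 130: 1, 2, 5, 10, 13, 26, 65, 130.
Repeated squaring: 92^1 ≡ 92, 92^2 ≡ 80, 92^4 ≡ 112, 92^8 ≡ 99, 92^16 ≡ 107, 92^32 ≡ 52, 92^64 ≡ 84, 92^128 ≡ 113 (mod 131).
Test 92^d mod 131 for each divisor d in increasing order:
92^1 ≡ 92
92^2 ≡ 80
92^5 = 92^4·92^1 ≡ 86
92^10 = 92^8·92^2 ≡ 60
92^13 = 92^8·92^4·92^1 ≡ 130
92^26 = 92^16·92^8·92^2 ≡ 1  ← first divisor giving 1
The order is 26.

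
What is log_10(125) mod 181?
144

Baby-step giant-step with step n = ⌈√181⌉ = 14.
Baby steps 10^j mod 181 (j:value) for j=0..13: 0:1, 1:10, 2:100, 3:95, 4:45, 5:88, 6:156, 7:112, 8:34, 9:159, 10:142, 11:153, 12:82, 13:96.
Giant-step multiplier: 10^(-14) ≡ 10^(180-14) = 10^166 ≡ 79 (mod 181).
Giant steps γ_i = 125·79^i mod 181: γ_0=125, γ_1=101, γ_2=15, γ_3=99, γ_4=38, γ_5=106, γ_6=48, γ_7=172, γ_8=13, γ_9=122, γ_10=45 (in table at j=4).
x = i·n + j = 10·14 + 4 = 144.
Check: 10^144 ≡ 125 (mod 181).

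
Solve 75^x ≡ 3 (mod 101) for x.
57

Baby-step giant-step with step n = ⌈√101⌉ = 11.
Baby steps 75^j mod 101 (j:value) for j=0..10: 0:1, 1:75, 2:70, 3:99, 4:52, 5:62, 6:4, 7:98, 8:78, 9:93, 10:6.
Giant-step multiplier: 75^(-11) ≡ 75^(100-11) = 75^89 ≡ 11 (mod 101).
Giant steps γ_i = 3·11^i mod 101: γ_0=3, γ_1=33, γ_2=60, γ_3=54, γ_4=89, γ_5=70 (in table at j=2).
x = i·n + j = 5·11 + 2 = 57.
Check: 75^57 ≡ 3 (mod 101).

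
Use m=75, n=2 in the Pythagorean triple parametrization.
(5621, 300, 5629)

Euclid's formula: a = m² - n², b = 2mn, c = m² + n²
m = 75, n = 2
a = 75² - 2² = 5625 - 4 = 5621
b = 2 × 75 × 2 = 300
c = 75² + 2² = 5625 + 4 = 5629
Verification: 5621² + 300² = 31595641 + 90000 = 31685641 = 5629² ✓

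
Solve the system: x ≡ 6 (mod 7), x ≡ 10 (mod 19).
48

Using Chinese Remainder Theorem:
M = 7 × 19 = 133
M1 = 19, M2 = 7
y1 = 19^(-1) mod 7 = 3
y2 = 7^(-1) mod 19 = 11
x = (6×19×3 + 10×7×11) mod 133 = 48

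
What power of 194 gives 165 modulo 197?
65

Baby-step giant-step with step n = ⌈√197⌉ = 15.
Baby steps 194^j mod 197 (j:value) for j=0..14: 0:1, 1:194, 2:9, 3:170, 4:81, 5:151, 6:138, 7:177, 8:60, 9:17, 10:146, 11:153, 12:132, 13:195, 14:6.
Giant-step multiplier: 194^(-15) ≡ 194^(196-15) = 194^181 ≡ 186 (mod 197).
Giant steps γ_i = 165·186^i mod 197: γ_0=165, γ_1=155, γ_2=68, γ_3=40, γ_4=151 (in table at j=5).
x = i·n + j = 4·15 + 5 = 65.
Check: 194^65 ≡ 165 (mod 197).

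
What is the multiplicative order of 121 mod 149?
74

149 is prime, so ord(121) divides φ(149) = 148.
Divisors of 148: 1, 2, 4, 37, 74, 148.
Repeated squaring: 121^1 ≡ 121, 121^2 ≡ 39, 121^4 ≡ 31, 121^8 ≡ 67, 121^16 ≡ 19, 121^32 ≡ 63, 121^64 ≡ 95, 121^128 ≡ 85 (mod 149).
Test 121^d mod 149 for each divisor d in increasing order:
121^1 ≡ 121
121^2 ≡ 39
121^4 ≡ 31
121^37 = 121^32·121^4·121^1 ≡ 148
121^74 = 121^64·121^8·121^2 ≡ 1  ← first divisor giving 1
The order is 74.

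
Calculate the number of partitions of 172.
330495499613

p(n) counts ways to write n as a sum of positive integers (order ignored).
Euler's pentagonal recurrence: p(k) = p(k-1) + p(k-2) - p(k-5) - p(k-7) + p(k-12) + p(k-15) - ... (offsets j(3j∓1)/2, signs ++--, p(0)=1, p(<0)=0).
DP table for k = 0..171: p(0)=1, p(1)=1, p(2)=2, p(3)=3, p(4)=5, p(5)=7, p(6)=11, p(7)=15, p(8)=22, p(9)=30, p(10)=42, p(11)=56, p(12)=77, p(13)=101, p(14)=135, p(15)=176, p(16)=231, p(17)=297, p(18)=385, p(19)=490, p(20)=627, p(21)=792, p(22)=1002, p(23)=1255, p(24)=1575, p(25)=1958, p(26)=2436, p(27)=3010, p(28)=3718, p(29)=4565, p(30)=5604, p(31)=6842, p(32)=8349, p(33)=10143, p(34)=12310, p(35)=14883, p(36)=17977, p(37)=21637, p(38)=26015, p(39)=31185, p(40)=37338, p(41)=44583, p(42)=53174, p(43)=63261, p(44)=75175, p(45)=89134, p(46)=105558, p(47)=124754, p(48)=147273, p(49)=173525, p(50)=204226, p(51)=239943, p(52)=281589, p(53)=329931, p(54)=386155, p(55)=451276, p(56)=526823, p(57)=614154, p(58)=715220, p(59)=831820, p(60)=966467, p(61)=1121505, p(62)=1300156, p(63)=1505499, p(64)=1741630, p(65)=2012558, p(66)=2323520, p(67)=2679689, p(68)=3087735, p(69)=3554345, p(70)=4087968, p(71)=4697205, p(72)=5392783, p(73)=6185689, p(74)=7089500, p(75)=8118264, p(76)=9289091, p(77)=10619863, p(78)=12132164, p(79)=13848650, p(80)=15796476, p(81)=18004327, p(82)=20506255, p(83)=23338469, p(84)=26543660, p(85)=30167357, p(86)=34262962, p(87)=38887673, p(88)=44108109, p(89)=49995925, p(90)=56634173, p(91)=64112359, p(92)=72533807, p(93)=82010177, p(94)=92669720, p(95)=104651419, p(96)=118114304, p(97)=133230930, p(98)=150198136, p(99)=169229875, p(100)=190569292, p(101)=214481126, p(102)=241265379, p(103)=271248950, p(104)=304801365, p(105)=342325709, p(106)=384276336, p(107)=431149389, p(108)=483502844, p(109)=541946240, p(110)=607163746, p(111)=679903203, p(112)=761002156, p(113)=851376628, p(114)=952050665, p(115)=1064144451, p(116)=1188908248, p(117)=1327710076, p(118)=1482074143, p(119)=1653668665, p(120)=1844349560, p(121)=2056148051, p(122)=2291320912, p(123)=2552338241, p(124)=2841940500, p(125)=3163127352, p(126)=3519222692, p(127)=3913864295, p(128)=4351078600, p(129)=4835271870, p(130)=5371315400, p(131)=5964539504, p(132)=6620830889, p(133)=7346629512, p(134)=8149040695, p(135)=9035836076, p(136)=10015581680, p(137)=11097645016, p(138)=12292341831, p(139)=13610949895, p(140)=15065878135, p(141)=16670689208, p(142)=18440293320, p(143)=20390982757, p(144)=22540654445, p(145)=24908858009, p(146)=27517052599, p(147)=30388671978, p(148)=33549419497, p(149)=37027355200, p(150)=40853235313, p(151)=45060624582, p(152)=49686288421, p(153)=54770336324, p(154)=60356673280, p(155)=66493182097, p(156)=73232243759, p(157)=80630964769, p(158)=88751778802, p(159)=97662728555, p(160)=107438159466, p(161)=118159068427, p(162)=129913904637, p(163)=142798995930, p(164)=156919475295, p(165)=172389800255, p(166)=189334822579, p(167)=207890420102, p(168)=228204732751, p(169)=250438925115, p(170)=274768617130, p(171)=301384802048.
Final step: p(172) = p(171) + p(170) - p(167) - p(165) + p(160) + p(157) - p(150) - p(146) + p(137) + p(132) - p(121) - p(115) + p(102) + p(95) - p(80) - p(72) + p(55) + p(46) - p(27) - p(17)
= 301384802048 + 274768617130 - 207890420102 - 172389800255 + 107438159466 + 80630964769 - 40853235313 - 27517052599 + 11097645016 + 6620830889 - 2056148051 - 1064144451 + 241265379 + 104651419 - 15796476 - 5392783 + 451276 + 105558 - 3010 - 297
= 330495499613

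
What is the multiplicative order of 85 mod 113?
14

113 is prime, so ord(85) divides φ(113) = 112.
Divisors of 112: 1, 2, 4, 7, 8, 14, 16, 28, 56, 112.
Repeated squaring: 85^1 ≡ 85, 85^2 ≡ 106, 85^4 ≡ 49, 85^8 ≡ 28, 85^16 ≡ 106, 85^32 ≡ 49, 85^64 ≡ 28 (mod 113).
Test 85^d mod 113 for each divisor d in increasing order:
85^1 ≡ 85
85^2 ≡ 106
85^4 ≡ 49
85^7 = 85^4·85^2·85^1 ≡ 112
85^8 ≡ 28
85^14 = 85^8·85^4·85^2 ≡ 1  ← first divisor giving 1
The order is 14.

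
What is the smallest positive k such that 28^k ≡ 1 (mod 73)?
72

73 is prime, so ord(28) divides φ(73) = 72.
Divisors of 72: 1, 2, 3, 4, 6, 8, 9, 12, 18, 24, 36, 72.
Repeated squaring: 28^1 ≡ 28, 28^2 ≡ 54, 28^4 ≡ 69, 28^8 ≡ 16, 28^16 ≡ 37, 28^32 ≡ 55, 28^64 ≡ 32 (mod 73).
Test 28^d mod 73 for each divisor d in increasing order:
28^1 ≡ 28
28^2 ≡ 54
28^3 = 28^2·28^1 ≡ 52
28^4 ≡ 69
28^6 = 28^4·28^2 ≡ 3
28^8 ≡ 16
28^9 = 28^8·28^1 ≡ 10
28^12 = 28^8·28^4 ≡ 9
28^18 = 28^16·28^2 ≡ 27
28^24 = 28^16·28^8 ≡ 8
28^36 = 28^32·28^4 ≡ 72
28^72 = 28^64·28^8 ≡ 1  ← first divisor giving 1
The order is 72.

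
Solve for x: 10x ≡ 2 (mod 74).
x ≡ 15 (mod 37)

gcd(10, 74) = 2, which divides 2, so solutions exist.
Divide through by 2: 5x ≡ 1 (mod 37).
Find 5^(-1) mod 37 by the extended Euclidean algorithm:
37 = 7 × 5 + 2  ⟹  2 = (1)·37 + (-7)·5
5 = 2 × 2 + 1  ⟹  1 = (-2)·37 + (15)·5
So (15)·5 ≡ 1 (mod 37), i.e. 5^(-1) ≡ 15 (mod 37).
x ≡ 15 × 1 = 15 ≡ 15 (mod 37).
Check: 10 × 15 = 150 ≡ 2 (mod 74).
x ≡ 15 (mod 37), giving 2 solutions mod 74.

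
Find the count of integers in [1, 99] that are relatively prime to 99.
60

99 = 3^2 × 11
φ(n) = n × ∏(1 - 1/p) for each prime p dividing n
φ(99) = 99 × (1 - 1/3) × (1 - 1/11) = 60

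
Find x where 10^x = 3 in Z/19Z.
5

Baby-step giant-step with step n = ⌈√19⌉ = 5.
Baby steps 10^j mod 19 (j:value) for j=0..4: 0:1, 1:10, 2:5, 3:12, 4:6.
Giant-step multiplier: 10^(-5) ≡ 10^(18-5) = 10^13 ≡ 13 (mod 19).
Giant steps γ_i = 3·13^i mod 19: γ_0=3, γ_1=1 (in table at j=0).
x = i·n + j = 1·5 + 0 = 5.
Check: 10^5 ≡ 3 (mod 19).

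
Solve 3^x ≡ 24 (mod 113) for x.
37

Baby-step giant-step with step n = ⌈√113⌉ = 11.
Baby steps 3^j mod 113 (j:value) for j=0..10: 0:1, 1:3, 2:9, 3:27, 4:81, 5:17, 6:51, 7:40, 8:7, 9:21, 10:63.
Giant-step multiplier: 3^(-11) ≡ 3^(112-11) = 3^101 ≡ 58 (mod 113).
Giant steps γ_i = 24·58^i mod 113: γ_0=24, γ_1=36, γ_2=54, γ_3=81 (in table at j=4).
x = i·n + j = 3·11 + 4 = 37.
Check: 3^37 ≡ 24 (mod 113).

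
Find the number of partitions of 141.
16670689208

p(n) counts ways to write n as a sum of positive integers (order ignored).
Euler's pentagonal recurrence: p(k) = p(k-1) + p(k-2) - p(k-5) - p(k-7) + p(k-12) + p(k-15) - ... (offsets j(3j∓1)/2, signs ++--, p(0)=1, p(<0)=0).
DP table for k = 0..140: p(0)=1, p(1)=1, p(2)=2, p(3)=3, p(4)=5, p(5)=7, p(6)=11, p(7)=15, p(8)=22, p(9)=30, p(10)=42, p(11)=56, p(12)=77, p(13)=101, p(14)=135, p(15)=176, p(16)=231, p(17)=297, p(18)=385, p(19)=490, p(20)=627, p(21)=792, p(22)=1002, p(23)=1255, p(24)=1575, p(25)=1958, p(26)=2436, p(27)=3010, p(28)=3718, p(29)=4565, p(30)=5604, p(31)=6842, p(32)=8349, p(33)=10143, p(34)=12310, p(35)=14883, p(36)=17977, p(37)=21637, p(38)=26015, p(39)=31185, p(40)=37338, p(41)=44583, p(42)=53174, p(43)=63261, p(44)=75175, p(45)=89134, p(46)=105558, p(47)=124754, p(48)=147273, p(49)=173525, p(50)=204226, p(51)=239943, p(52)=281589, p(53)=329931, p(54)=386155, p(55)=451276, p(56)=526823, p(57)=614154, p(58)=715220, p(59)=831820, p(60)=966467, p(61)=1121505, p(62)=1300156, p(63)=1505499, p(64)=1741630, p(65)=2012558, p(66)=2323520, p(67)=2679689, p(68)=3087735, p(69)=3554345, p(70)=4087968, p(71)=4697205, p(72)=5392783, p(73)=6185689, p(74)=7089500, p(75)=8118264, p(76)=9289091, p(77)=10619863, p(78)=12132164, p(79)=13848650, p(80)=15796476, p(81)=18004327, p(82)=20506255, p(83)=23338469, p(84)=26543660, p(85)=30167357, p(86)=34262962, p(87)=38887673, p(88)=44108109, p(89)=49995925, p(90)=56634173, p(91)=64112359, p(92)=72533807, p(93)=82010177, p(94)=92669720, p(95)=104651419, p(96)=118114304, p(97)=133230930, p(98)=150198136, p(99)=169229875, p(100)=190569292, p(101)=214481126, p(102)=241265379, p(103)=271248950, p(104)=304801365, p(105)=342325709, p(106)=384276336, p(107)=431149389, p(108)=483502844, p(109)=541946240, p(110)=607163746, p(111)=679903203, p(112)=761002156, p(113)=851376628, p(114)=952050665, p(115)=1064144451, p(116)=1188908248, p(117)=1327710076, p(118)=1482074143, p(119)=1653668665, p(120)=1844349560, p(121)=2056148051, p(122)=2291320912, p(123)=2552338241, p(124)=2841940500, p(125)=3163127352, p(126)=3519222692, p(127)=3913864295, p(128)=4351078600, p(129)=4835271870, p(130)=5371315400, p(131)=5964539504, p(132)=6620830889, p(133)=7346629512, p(134)=8149040695, p(135)=9035836076, p(136)=10015581680, p(137)=11097645016, p(138)=12292341831, p(139)=13610949895, p(140)=15065878135.
Final step: p(141) = p(140) + p(139) - p(136) - p(134) + p(129) + p(126) - p(119) - p(115) + p(106) + p(101) - p(90) - p(84) + p(71) + p(64) - p(49) - p(41) + p(24) + p(15)
= 15065878135 + 13610949895 - 10015581680 - 8149040695 + 4835271870 + 3519222692 - 1653668665 - 1064144451 + 384276336 + 214481126 - 56634173 - 26543660 + 4697205 + 1741630 - 173525 - 44583 + 1575 + 176
= 16670689208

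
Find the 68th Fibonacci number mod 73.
8

Matrix identity: Q^n = [[F_(n+1), F_n], [F_n, F_(n-1)]] with Q = [[1,1],[1,0]].
n = 68 = 1000100₂. Square-and-multiply, entries mod 73:
Q^1 = [[1,1],[1,0]]
Q^2 = (Q^1)² = [[2,1],[1,1]]
Q^4 = (Q^2)² = [[5,3],[3,2]]
Q^8 = (Q^4)² = [[34,21],[21,13]]
Q^17 = (Q^8)²·Q = [[29,64],[64,38]]
Q^34 = (Q^17)² = [[46,54],[54,65]]
Q^68 = (Q^34)² = [[68,8],[8,60]]
F_68 mod 73 = Q^68[0][1] = 8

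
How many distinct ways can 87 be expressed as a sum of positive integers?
38887673

p(n) counts ways to write n as a sum of positive integers (order ignored).
Euler's pentagonal recurrence: p(k) = p(k-1) + p(k-2) - p(k-5) - p(k-7) + p(k-12) + p(k-15) - ... (offsets j(3j∓1)/2, signs ++--, p(0)=1, p(<0)=0).
DP table for k = 0..86: p(0)=1, p(1)=1, p(2)=2, p(3)=3, p(4)=5, p(5)=7, p(6)=11, p(7)=15, p(8)=22, p(9)=30, p(10)=42, p(11)=56, p(12)=77, p(13)=101, p(14)=135, p(15)=176, p(16)=231, p(17)=297, p(18)=385, p(19)=490, p(20)=627, p(21)=792, p(22)=1002, p(23)=1255, p(24)=1575, p(25)=1958, p(26)=2436, p(27)=3010, p(28)=3718, p(29)=4565, p(30)=5604, p(31)=6842, p(32)=8349, p(33)=10143, p(34)=12310, p(35)=14883, p(36)=17977, p(37)=21637, p(38)=26015, p(39)=31185, p(40)=37338, p(41)=44583, p(42)=53174, p(43)=63261, p(44)=75175, p(45)=89134, p(46)=105558, p(47)=124754, p(48)=147273, p(49)=173525, p(50)=204226, p(51)=239943, p(52)=281589, p(53)=329931, p(54)=386155, p(55)=451276, p(56)=526823, p(57)=614154, p(58)=715220, p(59)=831820, p(60)=966467, p(61)=1121505, p(62)=1300156, p(63)=1505499, p(64)=1741630, p(65)=2012558, p(66)=2323520, p(67)=2679689, p(68)=3087735, p(69)=3554345, p(70)=4087968, p(71)=4697205, p(72)=5392783, p(73)=6185689, p(74)=7089500, p(75)=8118264, p(76)=9289091, p(77)=10619863, p(78)=12132164, p(79)=13848650, p(80)=15796476, p(81)=18004327, p(82)=20506255, p(83)=23338469, p(84)=26543660, p(85)=30167357, p(86)=34262962.
Final step: p(87) = p(86) + p(85) - p(82) - p(80) + p(75) + p(72) - p(65) - p(61) + p(52) + p(47) - p(36) - p(30) + p(17) + p(10)
= 34262962 + 30167357 - 20506255 - 15796476 + 8118264 + 5392783 - 2012558 - 1121505 + 281589 + 124754 - 17977 - 5604 + 297 + 42
= 38887673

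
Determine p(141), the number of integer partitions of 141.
16670689208

p(n) counts ways to write n as a sum of positive integers (order ignored).
Euler's pentagonal recurrence: p(k) = p(k-1) + p(k-2) - p(k-5) - p(k-7) + p(k-12) + p(k-15) - ... (offsets j(3j∓1)/2, signs ++--, p(0)=1, p(<0)=0).
DP table for k = 0..140: p(0)=1, p(1)=1, p(2)=2, p(3)=3, p(4)=5, p(5)=7, p(6)=11, p(7)=15, p(8)=22, p(9)=30, p(10)=42, p(11)=56, p(12)=77, p(13)=101, p(14)=135, p(15)=176, p(16)=231, p(17)=297, p(18)=385, p(19)=490, p(20)=627, p(21)=792, p(22)=1002, p(23)=1255, p(24)=1575, p(25)=1958, p(26)=2436, p(27)=3010, p(28)=3718, p(29)=4565, p(30)=5604, p(31)=6842, p(32)=8349, p(33)=10143, p(34)=12310, p(35)=14883, p(36)=17977, p(37)=21637, p(38)=26015, p(39)=31185, p(40)=37338, p(41)=44583, p(42)=53174, p(43)=63261, p(44)=75175, p(45)=89134, p(46)=105558, p(47)=124754, p(48)=147273, p(49)=173525, p(50)=204226, p(51)=239943, p(52)=281589, p(53)=329931, p(54)=386155, p(55)=451276, p(56)=526823, p(57)=614154, p(58)=715220, p(59)=831820, p(60)=966467, p(61)=1121505, p(62)=1300156, p(63)=1505499, p(64)=1741630, p(65)=2012558, p(66)=2323520, p(67)=2679689, p(68)=3087735, p(69)=3554345, p(70)=4087968, p(71)=4697205, p(72)=5392783, p(73)=6185689, p(74)=7089500, p(75)=8118264, p(76)=9289091, p(77)=10619863, p(78)=12132164, p(79)=13848650, p(80)=15796476, p(81)=18004327, p(82)=20506255, p(83)=23338469, p(84)=26543660, p(85)=30167357, p(86)=34262962, p(87)=38887673, p(88)=44108109, p(89)=49995925, p(90)=56634173, p(91)=64112359, p(92)=72533807, p(93)=82010177, p(94)=92669720, p(95)=104651419, p(96)=118114304, p(97)=133230930, p(98)=150198136, p(99)=169229875, p(100)=190569292, p(101)=214481126, p(102)=241265379, p(103)=271248950, p(104)=304801365, p(105)=342325709, p(106)=384276336, p(107)=431149389, p(108)=483502844, p(109)=541946240, p(110)=607163746, p(111)=679903203, p(112)=761002156, p(113)=851376628, p(114)=952050665, p(115)=1064144451, p(116)=1188908248, p(117)=1327710076, p(118)=1482074143, p(119)=1653668665, p(120)=1844349560, p(121)=2056148051, p(122)=2291320912, p(123)=2552338241, p(124)=2841940500, p(125)=3163127352, p(126)=3519222692, p(127)=3913864295, p(128)=4351078600, p(129)=4835271870, p(130)=5371315400, p(131)=5964539504, p(132)=6620830889, p(133)=7346629512, p(134)=8149040695, p(135)=9035836076, p(136)=10015581680, p(137)=11097645016, p(138)=12292341831, p(139)=13610949895, p(140)=15065878135.
Final step: p(141) = p(140) + p(139) - p(136) - p(134) + p(129) + p(126) - p(119) - p(115) + p(106) + p(101) - p(90) - p(84) + p(71) + p(64) - p(49) - p(41) + p(24) + p(15)
= 15065878135 + 13610949895 - 10015581680 - 8149040695 + 4835271870 + 3519222692 - 1653668665 - 1064144451 + 384276336 + 214481126 - 56634173 - 26543660 + 4697205 + 1741630 - 173525 - 44583 + 1575 + 176
= 16670689208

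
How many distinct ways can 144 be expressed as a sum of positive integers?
22540654445

p(n) counts ways to write n as a sum of positive integers (order ignored).
Euler's pentagonal recurrence: p(k) = p(k-1) + p(k-2) - p(k-5) - p(k-7) + p(k-12) + p(k-15) - ... (offsets j(3j∓1)/2, signs ++--, p(0)=1, p(<0)=0).
DP table for k = 0..143: p(0)=1, p(1)=1, p(2)=2, p(3)=3, p(4)=5, p(5)=7, p(6)=11, p(7)=15, p(8)=22, p(9)=30, p(10)=42, p(11)=56, p(12)=77, p(13)=101, p(14)=135, p(15)=176, p(16)=231, p(17)=297, p(18)=385, p(19)=490, p(20)=627, p(21)=792, p(22)=1002, p(23)=1255, p(24)=1575, p(25)=1958, p(26)=2436, p(27)=3010, p(28)=3718, p(29)=4565, p(30)=5604, p(31)=6842, p(32)=8349, p(33)=10143, p(34)=12310, p(35)=14883, p(36)=17977, p(37)=21637, p(38)=26015, p(39)=31185, p(40)=37338, p(41)=44583, p(42)=53174, p(43)=63261, p(44)=75175, p(45)=89134, p(46)=105558, p(47)=124754, p(48)=147273, p(49)=173525, p(50)=204226, p(51)=239943, p(52)=281589, p(53)=329931, p(54)=386155, p(55)=451276, p(56)=526823, p(57)=614154, p(58)=715220, p(59)=831820, p(60)=966467, p(61)=1121505, p(62)=1300156, p(63)=1505499, p(64)=1741630, p(65)=2012558, p(66)=2323520, p(67)=2679689, p(68)=3087735, p(69)=3554345, p(70)=4087968, p(71)=4697205, p(72)=5392783, p(73)=6185689, p(74)=7089500, p(75)=8118264, p(76)=9289091, p(77)=10619863, p(78)=12132164, p(79)=13848650, p(80)=15796476, p(81)=18004327, p(82)=20506255, p(83)=23338469, p(84)=26543660, p(85)=30167357, p(86)=34262962, p(87)=38887673, p(88)=44108109, p(89)=49995925, p(90)=56634173, p(91)=64112359, p(92)=72533807, p(93)=82010177, p(94)=92669720, p(95)=104651419, p(96)=118114304, p(97)=133230930, p(98)=150198136, p(99)=169229875, p(100)=190569292, p(101)=214481126, p(102)=241265379, p(103)=271248950, p(104)=304801365, p(105)=342325709, p(106)=384276336, p(107)=431149389, p(108)=483502844, p(109)=541946240, p(110)=607163746, p(111)=679903203, p(112)=761002156, p(113)=851376628, p(114)=952050665, p(115)=1064144451, p(116)=1188908248, p(117)=1327710076, p(118)=1482074143, p(119)=1653668665, p(120)=1844349560, p(121)=2056148051, p(122)=2291320912, p(123)=2552338241, p(124)=2841940500, p(125)=3163127352, p(126)=3519222692, p(127)=3913864295, p(128)=4351078600, p(129)=4835271870, p(130)=5371315400, p(131)=5964539504, p(132)=6620830889, p(133)=7346629512, p(134)=8149040695, p(135)=9035836076, p(136)=10015581680, p(137)=11097645016, p(138)=12292341831, p(139)=13610949895, p(140)=15065878135, p(141)=16670689208, p(142)=18440293320, p(143)=20390982757.
Final step: p(144) = p(143) + p(142) - p(139) - p(137) + p(132) + p(129) - p(122) - p(118) + p(109) + p(104) - p(93) - p(87) + p(74) + p(67) - p(52) - p(44) + p(27) + p(18)
= 20390982757 + 18440293320 - 13610949895 - 11097645016 + 6620830889 + 4835271870 - 2291320912 - 1482074143 + 541946240 + 304801365 - 82010177 - 38887673 + 7089500 + 2679689 - 281589 - 75175 + 3010 + 385
= 22540654445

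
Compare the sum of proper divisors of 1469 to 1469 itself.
deficient

Proper divisors of 1469: sum = 1 + 13 + 113 = 127
Since 127 < 1469, 1469 is deficient.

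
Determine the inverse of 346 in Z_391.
139

gcd(346, 391) = 1, so the inverse exists.
Extended Euclidean algorithm on (391, 346):
391 = 1 × 346 + 45  ⟹  45 = (1)·391 + (-1)·346
346 = 7 × 45 + 31  ⟹  31 = (-7)·391 + (8)·346
45 = 1 × 31 + 14  ⟹  14 = (8)·391 + (-9)·346
31 = 2 × 14 + 3  ⟹  3 = (-23)·391 + (26)·346
14 = 4 × 3 + 2  ⟹  2 = (100)·391 + (-113)·346
3 = 1 × 2 + 1  ⟹  1 = (-123)·391 + (139)·346
So (139)·346 ≡ 1 (mod 391), i.e. 346^(-1) ≡ 139 (mod 391).
Check: 346 × 139 = 48094 ≡ 1 (mod 391)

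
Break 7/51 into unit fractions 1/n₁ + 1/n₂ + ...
1/8 + 1/82 + 1/16728

Greedy algorithm:
7/51: ceiling(51/7) = 8, use 1/8
5/408: ceiling(408/5) = 82, use 1/82
1/16728: ceiling(16728/1) = 16728, use 1/16728
Result: 7/51 = 1/8 + 1/82 + 1/16728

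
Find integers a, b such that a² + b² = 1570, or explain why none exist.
7² + 39² (a=7, b=39)

Factorization: 1570 = 2 × 5 × 157
By Fermat: n is sum of two squares iff every prime p ≡ 3 (mod 4) appears to even power.
All primes ≡ 3 (mod 4) appear to even power.
Search a = 0, 1, 2, … for 1570 - a² a perfect square: first hit at a = 7: 1570 - 49 = 1521 = 39².
1570 = 7² + 39² = 49 + 1521 ✓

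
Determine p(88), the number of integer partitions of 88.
44108109

p(n) counts ways to write n as a sum of positive integers (order ignored).
Euler's pentagonal recurrence: p(k) = p(k-1) + p(k-2) - p(k-5) - p(k-7) + p(k-12) + p(k-15) - ... (offsets j(3j∓1)/2, signs ++--, p(0)=1, p(<0)=0).
DP table for k = 0..87: p(0)=1, p(1)=1, p(2)=2, p(3)=3, p(4)=5, p(5)=7, p(6)=11, p(7)=15, p(8)=22, p(9)=30, p(10)=42, p(11)=56, p(12)=77, p(13)=101, p(14)=135, p(15)=176, p(16)=231, p(17)=297, p(18)=385, p(19)=490, p(20)=627, p(21)=792, p(22)=1002, p(23)=1255, p(24)=1575, p(25)=1958, p(26)=2436, p(27)=3010, p(28)=3718, p(29)=4565, p(30)=5604, p(31)=6842, p(32)=8349, p(33)=10143, p(34)=12310, p(35)=14883, p(36)=17977, p(37)=21637, p(38)=26015, p(39)=31185, p(40)=37338, p(41)=44583, p(42)=53174, p(43)=63261, p(44)=75175, p(45)=89134, p(46)=105558, p(47)=124754, p(48)=147273, p(49)=173525, p(50)=204226, p(51)=239943, p(52)=281589, p(53)=329931, p(54)=386155, p(55)=451276, p(56)=526823, p(57)=614154, p(58)=715220, p(59)=831820, p(60)=966467, p(61)=1121505, p(62)=1300156, p(63)=1505499, p(64)=1741630, p(65)=2012558, p(66)=2323520, p(67)=2679689, p(68)=3087735, p(69)=3554345, p(70)=4087968, p(71)=4697205, p(72)=5392783, p(73)=6185689, p(74)=7089500, p(75)=8118264, p(76)=9289091, p(77)=10619863, p(78)=12132164, p(79)=13848650, p(80)=15796476, p(81)=18004327, p(82)=20506255, p(83)=23338469, p(84)=26543660, p(85)=30167357, p(86)=34262962, p(87)=38887673.
Final step: p(88) = p(87) + p(86) - p(83) - p(81) + p(76) + p(73) - p(66) - p(62) + p(53) + p(48) - p(37) - p(31) + p(18) + p(11)
= 38887673 + 34262962 - 23338469 - 18004327 + 9289091 + 6185689 - 2323520 - 1300156 + 329931 + 147273 - 21637 - 6842 + 385 + 56
= 44108109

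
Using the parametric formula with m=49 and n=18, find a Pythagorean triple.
(2077, 1764, 2725)

Euclid's formula: a = m² - n², b = 2mn, c = m² + n²
m = 49, n = 18
a = 49² - 18² = 2401 - 324 = 2077
b = 2 × 49 × 18 = 1764
c = 49² + 18² = 2401 + 324 = 2725
Verification: 2077² + 1764² = 4313929 + 3111696 = 7425625 = 2725² ✓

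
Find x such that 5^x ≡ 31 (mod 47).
3

Baby-step giant-step with step n = ⌈√47⌉ = 7.
Baby steps 5^j mod 47 (j:value) for j=0..6: 0:1, 1:5, 2:25, 3:31, 4:14, 5:23, 6:21.
h = 31 is already in the table at j=3, so x = 3.
Check: 5^3 ≡ 31 (mod 47).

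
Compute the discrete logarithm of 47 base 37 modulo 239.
19

Baby-step giant-step with step n = ⌈√239⌉ = 16.
Baby steps 37^j mod 239 (j:value) for j=0..15: 0:1, 1:37, 2:174, 3:224, 4:162, 5:19, 6:225, 7:199, 8:193, 9:210, 10:122, 11:212, 12:196, 13:82, 14:166, 15:167.
Giant-step multiplier: 37^(-16) ≡ 37^(238-16) = 37^222 ≡ 198 (mod 239).
Giant steps γ_i = 47·198^i mod 239: γ_0=47, γ_1=224 (in table at j=3).
x = i·n + j = 1·16 + 3 = 19.
Check: 37^19 ≡ 47 (mod 239).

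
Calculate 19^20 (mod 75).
1

Repeated squaring. Binary of 20 = 10100.
19^1 ≡ 19 (mod 75); 19^2 ≡ 61 (mod 75); 19^4 ≡ 46 (mod 75); 19^8 ≡ 16 (mod 75); 19^16 ≡ 31 (mod 75)
19^20 = 19^4 × 19^16 ≡ 1 (mod 75)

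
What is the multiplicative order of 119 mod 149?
74

149 is prime, so ord(119) divides φ(149) = 148.
Divisors of 148: 1, 2, 4, 37, 74, 148.
Repeated squaring: 119^1 ≡ 119, 119^2 ≡ 6, 119^4 ≡ 36, 119^8 ≡ 104, 119^16 ≡ 88, 119^32 ≡ 145, 119^64 ≡ 16, 119^128 ≡ 107 (mod 149).
Test 119^d mod 149 for each divisor d in increasing order:
119^1 ≡ 119
119^2 ≡ 6
119^4 ≡ 36
119^37 = 119^32·119^4·119^1 ≡ 148
119^74 = 119^64·119^8·119^2 ≡ 1  ← first divisor giving 1
The order is 74.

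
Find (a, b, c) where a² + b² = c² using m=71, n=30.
(4141, 4260, 5941)

Euclid's formula: a = m² - n², b = 2mn, c = m² + n²
m = 71, n = 30
a = 71² - 30² = 5041 - 900 = 4141
b = 2 × 71 × 30 = 4260
c = 71² + 30² = 5041 + 900 = 5941
Verification: 4141² + 4260² = 17147881 + 18147600 = 35295481 = 5941² ✓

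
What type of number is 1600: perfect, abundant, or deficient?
abundant

Proper divisors of 1600: sum = 1 + 2 + 4 + 5 + 8 + 10 + 16 + 20 + ... + 200 + 320 + 400 + 800 (20 divisors) = 2337
Since 2337 > 1600, 1600 is abundant.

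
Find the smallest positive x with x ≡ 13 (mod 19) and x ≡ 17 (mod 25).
317

Using Chinese Remainder Theorem:
M = 19 × 25 = 475
M1 = 25, M2 = 19
y1 = 25^(-1) mod 19 = 16
y2 = 19^(-1) mod 25 = 4
x = (13×25×16 + 17×19×4) mod 475 = 317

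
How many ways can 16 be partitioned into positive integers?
231

p(n) counts ways to write n as a sum of positive integers (order ignored).
Euler's pentagonal recurrence: p(k) = p(k-1) + p(k-2) - p(k-5) - p(k-7) + p(k-12) + p(k-15) - ... (offsets j(3j∓1)/2, signs ++--, p(0)=1, p(<0)=0).
DP table for k = 0..15: p(0)=1, p(1)=1, p(2)=2, p(3)=3, p(4)=5, p(5)=7, p(6)=11, p(7)=15, p(8)=22, p(9)=30, p(10)=42, p(11)=56, p(12)=77, p(13)=101, p(14)=135, p(15)=176.
Final step: p(16) = p(15) + p(14) - p(11) - p(9) + p(4) + p(1)
= 176 + 135 - 56 - 30 + 5 + 1
= 231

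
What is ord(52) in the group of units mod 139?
23

139 is prime, so ord(52) divides φ(139) = 138.
Divisors of 138: 1, 2, 3, 6, 23, 46, 69, 138.
Repeated squaring: 52^1 ≡ 52, 52^2 ≡ 63, 52^4 ≡ 77, 52^8 ≡ 91, 52^16 ≡ 80, 52^32 ≡ 6, 52^64 ≡ 36, 52^128 ≡ 45 (mod 139).
Test 52^d mod 139 for each divisor d in increasing order:
52^1 ≡ 52
52^2 ≡ 63
52^3 = 52^2·52^1 ≡ 79
52^6 = 52^4·52^2 ≡ 125
52^23 = 52^16·52^4·52^2·52^1 ≡ 1  ← first divisor giving 1
The order is 23.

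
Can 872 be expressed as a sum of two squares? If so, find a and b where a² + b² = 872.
14² + 26² (a=14, b=26)

Factorization: 872 = 2^3 × 109
By Fermat: n is sum of two squares iff every prime p ≡ 3 (mod 4) appears to even power.
All primes ≡ 3 (mod 4) appear to even power.
Search a = 0, 1, 2, … for 872 - a² a perfect square: first hit at a = 14: 872 - 196 = 676 = 26².
872 = 14² + 26² = 196 + 676 ✓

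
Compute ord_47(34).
23

47 is prime, so ord(34) divides φ(47) = 46.
Divisors of 46: 1, 2, 23, 46.
Repeated squaring: 34^1 ≡ 34, 34^2 ≡ 28, 34^4 ≡ 32, 34^8 ≡ 37, 34^16 ≡ 6, 34^32 ≡ 36 (mod 47).
Test 34^d mod 47 for each divisor d in increasing order:
34^1 ≡ 34
34^2 ≡ 28
34^23 = 34^16·34^4·34^2·34^1 ≡ 1  ← first divisor giving 1
The order is 23.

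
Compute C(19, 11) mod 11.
1

Using Lucas' theorem:
Write n=19 and k=11 in base 11:
n in base 11: [1, 8]
k in base 11: [1, 0]
C(19,11) mod 11 = ∏ C(n_i, k_i) mod 11
Digit binomials (mod 11): C(1,1) = 1; C(8,0) = 1
Product: 1 × 1 = 1 ≡ 1 (mod 11)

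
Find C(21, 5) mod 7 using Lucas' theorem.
0

Using Lucas' theorem:
Write n=21 and k=5 in base 7:
n in base 7: [3, 0]
k in base 7: [0, 5]
C(21,5) mod 7 = ∏ C(n_i, k_i) mod 7
Digit binomials (mod 7): C(3,0) = 1; C(0,5) = 0 (k_i > n_i)
Product: 1 × 0 = 0 ≡ 0 (mod 7)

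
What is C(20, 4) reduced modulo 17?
0

Using Lucas' theorem:
Write n=20 and k=4 in base 17:
n in base 17: [1, 3]
k in base 17: [0, 4]
C(20,4) mod 17 = ∏ C(n_i, k_i) mod 17
Digit binomials (mod 17): C(1,0) = 1; C(3,4) = 0 (k_i > n_i)
Product: 1 × 0 = 0 ≡ 0 (mod 17)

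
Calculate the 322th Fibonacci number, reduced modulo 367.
245

Matrix identity: Q^n = [[F_(n+1), F_n], [F_n, F_(n-1)]] with Q = [[1,1],[1,0]].
n = 322 = 101000010₂. Square-and-multiply, entries mod 367:
Q^1 = [[1,1],[1,0]]
Q^2 = (Q^1)² = [[2,1],[1,1]]
Q^5 = (Q^2)²·Q = [[8,5],[5,3]]
Q^10 = (Q^5)² = [[89,55],[55,34]]
Q^20 = (Q^10)² = [[303,159],[159,144]]
Q^40 = (Q^20)² = [[17,242],[242,142]]
Q^80 = (Q^40)² = [[133,310],[310,190]]
Q^161 = (Q^80)²·Q = [[325,19],[19,306]]
Q^322 = (Q^161)² = [[290,245],[245,45]]
F_322 mod 367 = Q^322[0][1] = 245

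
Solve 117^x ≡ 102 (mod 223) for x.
29

Baby-step giant-step with step n = ⌈√223⌉ = 15.
Baby steps 117^j mod 223 (j:value) for j=0..14: 0:1, 1:117, 2:86, 3:27, 4:37, 5:92, 6:60, 7:107, 8:31, 9:59, 10:213, 11:168, 12:32, 13:176, 14:76.
Giant-step multiplier: 117^(-15) ≡ 117^(222-15) = 117^207 ≡ 215 (mod 223).
Giant steps γ_i = 102·215^i mod 223: γ_0=102, γ_1=76 (in table at j=14).
x = i·n + j = 1·15 + 14 = 29.
Check: 117^29 ≡ 102 (mod 223).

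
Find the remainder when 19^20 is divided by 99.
1

Repeated squaring. Binary of 20 = 10100.
19^1 ≡ 19 (mod 99); 19^2 ≡ 64 (mod 99); 19^4 ≡ 37 (mod 99); 19^8 ≡ 82 (mod 99); 19^16 ≡ 91 (mod 99)
19^20 = 19^4 × 19^16 ≡ 1 (mod 99)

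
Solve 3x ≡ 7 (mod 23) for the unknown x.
x ≡ 10 (mod 23)

gcd(3, 23) = 1, which divides 7, so solutions exist.
Find 3^(-1) mod 23 by the extended Euclidean algorithm:
23 = 7 × 3 + 2  ⟹  2 = (1)·23 + (-7)·3
3 = 1 × 2 + 1  ⟹  1 = (-1)·23 + (8)·3
So (8)·3 ≡ 1 (mod 23), i.e. 3^(-1) ≡ 8 (mod 23).
x ≡ 8 × 7 = 56 ≡ 10 (mod 23).
Check: 3 × 10 = 30 ≡ 7 (mod 23).
Unique solution: x ≡ 10 (mod 23)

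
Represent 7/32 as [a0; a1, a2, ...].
[0; 4, 1, 1, 3]

Euclidean algorithm steps:
7 = 0 × 32 + 7
32 = 4 × 7 + 4
7 = 1 × 4 + 3
4 = 1 × 3 + 1
3 = 3 × 1 + 0
Continued fraction: [0; 4, 1, 1, 3]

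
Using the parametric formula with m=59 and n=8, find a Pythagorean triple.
(3417, 944, 3545)

Euclid's formula: a = m² - n², b = 2mn, c = m² + n²
m = 59, n = 8
a = 59² - 8² = 3481 - 64 = 3417
b = 2 × 59 × 8 = 944
c = 59² + 8² = 3481 + 64 = 3545
Verification: 3417² + 944² = 11675889 + 891136 = 12567025 = 3545² ✓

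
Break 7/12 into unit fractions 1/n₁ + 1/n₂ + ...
1/2 + 1/12

Greedy algorithm:
7/12: ceiling(12/7) = 2, use 1/2
1/12: ceiling(12/1) = 12, use 1/12
Result: 7/12 = 1/2 + 1/12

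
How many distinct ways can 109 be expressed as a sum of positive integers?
541946240

p(n) counts ways to write n as a sum of positive integers (order ignored).
Euler's pentagonal recurrence: p(k) = p(k-1) + p(k-2) - p(k-5) - p(k-7) + p(k-12) + p(k-15) - ... (offsets j(3j∓1)/2, signs ++--, p(0)=1, p(<0)=0).
DP table for k = 0..108: p(0)=1, p(1)=1, p(2)=2, p(3)=3, p(4)=5, p(5)=7, p(6)=11, p(7)=15, p(8)=22, p(9)=30, p(10)=42, p(11)=56, p(12)=77, p(13)=101, p(14)=135, p(15)=176, p(16)=231, p(17)=297, p(18)=385, p(19)=490, p(20)=627, p(21)=792, p(22)=1002, p(23)=1255, p(24)=1575, p(25)=1958, p(26)=2436, p(27)=3010, p(28)=3718, p(29)=4565, p(30)=5604, p(31)=6842, p(32)=8349, p(33)=10143, p(34)=12310, p(35)=14883, p(36)=17977, p(37)=21637, p(38)=26015, p(39)=31185, p(40)=37338, p(41)=44583, p(42)=53174, p(43)=63261, p(44)=75175, p(45)=89134, p(46)=105558, p(47)=124754, p(48)=147273, p(49)=173525, p(50)=204226, p(51)=239943, p(52)=281589, p(53)=329931, p(54)=386155, p(55)=451276, p(56)=526823, p(57)=614154, p(58)=715220, p(59)=831820, p(60)=966467, p(61)=1121505, p(62)=1300156, p(63)=1505499, p(64)=1741630, p(65)=2012558, p(66)=2323520, p(67)=2679689, p(68)=3087735, p(69)=3554345, p(70)=4087968, p(71)=4697205, p(72)=5392783, p(73)=6185689, p(74)=7089500, p(75)=8118264, p(76)=9289091, p(77)=10619863, p(78)=12132164, p(79)=13848650, p(80)=15796476, p(81)=18004327, p(82)=20506255, p(83)=23338469, p(84)=26543660, p(85)=30167357, p(86)=34262962, p(87)=38887673, p(88)=44108109, p(89)=49995925, p(90)=56634173, p(91)=64112359, p(92)=72533807, p(93)=82010177, p(94)=92669720, p(95)=104651419, p(96)=118114304, p(97)=133230930, p(98)=150198136, p(99)=169229875, p(100)=190569292, p(101)=214481126, p(102)=241265379, p(103)=271248950, p(104)=304801365, p(105)=342325709, p(106)=384276336, p(107)=431149389, p(108)=483502844.
Final step: p(109) = p(108) + p(107) - p(104) - p(102) + p(97) + p(94) - p(87) - p(83) + p(74) + p(69) - p(58) - p(52) + p(39) + p(32) - p(17) - p(9)
= 483502844 + 431149389 - 304801365 - 241265379 + 133230930 + 92669720 - 38887673 - 23338469 + 7089500 + 3554345 - 715220 - 281589 + 31185 + 8349 - 297 - 30
= 541946240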